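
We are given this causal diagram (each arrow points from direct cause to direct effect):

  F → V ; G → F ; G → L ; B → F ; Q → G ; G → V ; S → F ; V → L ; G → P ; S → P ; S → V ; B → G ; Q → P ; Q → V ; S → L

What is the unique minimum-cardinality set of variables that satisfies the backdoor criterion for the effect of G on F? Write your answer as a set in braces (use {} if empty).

{B}

Variables eligible for adjustment (non-descendants of G, excluding G and F): {B, Q, S}.
Backdoor paths from G to F:
  P1: G <- Q -> P <- S -> F
  P2: G <- Q -> P <- S -> V <- F
  P3: G <- Q -> P <- S -> L <- V <- F
  P4: G <- Q -> V <- S -> F
  P5: G <- Q -> V <- F
  P6: G <- Q -> V -> L <- S -> F
  P7: G <- B -> F
The empty set is not sufficient: P7 (G <- B -> F) has no collider blocking it and no conditioned non-collider, so it is open.
Try {B}:
  P1: blocked at collider P (neither it nor any descendant is in the conditioning set).
  P2: blocked at collider P (neither it nor any descendant is in the conditioning set).
  P3: blocked at collider P (neither it nor any descendant is in the conditioning set).
  P4: blocked at collider V (neither it nor any descendant is in the conditioning set).
  P5: blocked at collider V (neither it nor any descendant is in the conditioning set).
  P6: blocked at collider L (neither it nor any descendant is in the conditioning set).
  P7: blocked at fork node B ∈ conditioning set.
{B} contains no descendant of G and blocks every backdoor path.
No other singleton works — e.g. {Q} leaves P7 open — so {B} is the unique smallest valid adjustment set.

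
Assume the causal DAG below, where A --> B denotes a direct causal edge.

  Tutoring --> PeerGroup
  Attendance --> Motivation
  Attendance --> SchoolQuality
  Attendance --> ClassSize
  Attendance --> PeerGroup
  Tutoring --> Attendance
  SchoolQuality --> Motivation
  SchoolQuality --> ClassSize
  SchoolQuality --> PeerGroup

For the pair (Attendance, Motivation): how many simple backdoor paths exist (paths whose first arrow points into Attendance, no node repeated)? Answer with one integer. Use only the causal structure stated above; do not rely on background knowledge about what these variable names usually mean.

A backdoor path from Attendance to Motivation is any simple undirected path whose first edge points into Attendance (i.e. leaves Attendance via a parent).
Parents of Attendance: {Tutoring}.
Enumerating:
  P1: Attendance <- Tutoring -> PeerGroup <- SchoolQuality -> Motivation
That exhausts the simple backdoor paths. Count: 1.

1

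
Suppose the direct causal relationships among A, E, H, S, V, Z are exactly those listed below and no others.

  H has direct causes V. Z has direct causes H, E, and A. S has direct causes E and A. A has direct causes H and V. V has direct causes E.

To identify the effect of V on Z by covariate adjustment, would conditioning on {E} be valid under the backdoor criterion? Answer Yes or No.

Backdoor paths from V to Z (paths whose first edge points into V):
  P1: V <- E -> Z
  P2: V <- E -> S <- A <- H -> Z
  P3: V <- E -> S <- A -> Z
Condition 1 (no descendant of V in the set): holds — descendants of V are {A, H, S, Z}; none are in {E}.
Condition 2 (every backdoor path blocked by {E}):
  P1: blocked at fork node E ∈ conditioning set.
  P2: blocked at fork node E ∈ conditioning set.
  P3: blocked at fork node E ∈ conditioning set.
{E} satisfies the backdoor criterion.

Yes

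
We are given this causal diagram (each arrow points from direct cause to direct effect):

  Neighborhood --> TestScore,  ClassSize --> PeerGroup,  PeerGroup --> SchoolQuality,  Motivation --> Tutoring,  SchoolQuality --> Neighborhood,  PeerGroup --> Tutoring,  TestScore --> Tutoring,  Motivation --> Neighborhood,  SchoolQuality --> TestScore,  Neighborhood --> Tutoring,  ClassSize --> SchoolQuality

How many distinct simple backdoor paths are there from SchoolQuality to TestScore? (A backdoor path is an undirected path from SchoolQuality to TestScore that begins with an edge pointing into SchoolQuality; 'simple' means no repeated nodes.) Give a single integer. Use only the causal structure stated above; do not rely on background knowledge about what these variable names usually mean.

A backdoor path from SchoolQuality to TestScore is any simple undirected path whose first edge points into SchoolQuality (i.e. leaves SchoolQuality via a parent).
Parents of SchoolQuality: {ClassSize, PeerGroup}.
Enumerating:
  P1: SchoolQuality <- ClassSize -> PeerGroup -> Tutoring <- Motivation -> Neighborhood -> TestScore
  P2: SchoolQuality <- ClassSize -> PeerGroup -> Tutoring <- Neighborhood -> TestScore
  P3: SchoolQuality <- ClassSize -> PeerGroup -> Tutoring <- TestScore
  P4: SchoolQuality <- PeerGroup -> Tutoring <- Motivation -> Neighborhood -> TestScore
  P5: SchoolQuality <- PeerGroup -> Tutoring <- Neighborhood -> TestScore
  P6: SchoolQuality <- PeerGroup -> Tutoring <- TestScore
That exhausts the simple backdoor paths. Count: 6.

6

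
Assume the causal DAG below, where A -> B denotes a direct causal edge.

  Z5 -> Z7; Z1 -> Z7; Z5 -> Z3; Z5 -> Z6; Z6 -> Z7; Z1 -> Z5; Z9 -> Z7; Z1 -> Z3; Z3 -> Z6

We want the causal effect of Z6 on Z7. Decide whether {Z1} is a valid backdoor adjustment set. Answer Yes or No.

Backdoor paths from Z6 to Z7 (paths whose first edge points into Z6):
  P1: Z6 <- Z5 <- Z1 -> Z7
  P2: Z6 <- Z5 -> Z3 <- Z1 -> Z7
  P3: Z6 <- Z5 -> Z7
  P4: Z6 <- Z3 <- Z1 -> Z5 -> Z7
  P5: Z6 <- Z3 <- Z1 -> Z7
  P6: Z6 <- Z3 <- Z5 <- Z1 -> Z7
  P7: Z6 <- Z3 <- Z5 -> Z7
Condition 1 (no descendant of Z6 in the set): holds — descendants of Z6 are {Z7}; none are in {Z1}.
Condition 2 (every backdoor path blocked by {Z1}):
  P1: blocked at fork node Z1 ∈ conditioning set.
  P2: blocked at collider Z3 (neither it nor any descendant is in the conditioning set).
  P3: open — no interior node is in the conditioning set.
  P4: blocked at fork node Z1 ∈ conditioning set.
  P5: blocked at fork node Z1 ∈ conditioning set.
  P6: blocked at fork node Z1 ∈ conditioning set.
  P7: open — no interior node is in the conditioning set.
{Z1} does not satisfy the backdoor criterion.

No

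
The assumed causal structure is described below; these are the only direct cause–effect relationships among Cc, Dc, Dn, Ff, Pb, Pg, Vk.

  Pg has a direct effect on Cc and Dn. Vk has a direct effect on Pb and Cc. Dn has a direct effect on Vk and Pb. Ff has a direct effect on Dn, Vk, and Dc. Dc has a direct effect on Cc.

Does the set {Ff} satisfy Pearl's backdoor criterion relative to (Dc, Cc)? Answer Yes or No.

Backdoor paths from Dc to Cc (paths whose first edge points into Dc):
  P1: Dc <- Ff -> Dn <- Pg -> Cc
  P2: Dc <- Ff -> Dn -> Vk -> Cc
  P3: Dc <- Ff -> Dn -> Pb <- Vk -> Cc
  P4: Dc <- Ff -> Vk <- Dn <- Pg -> Cc
  P5: Dc <- Ff -> Vk -> Pb <- Dn <- Pg -> Cc
  P6: Dc <- Ff -> Vk -> Cc
Condition 1 (no descendant of Dc in the set): holds — descendants of Dc are {Cc}; none are in {Ff}.
Condition 2 (every backdoor path blocked by {Ff}):
  P1: blocked at fork node Ff ∈ conditioning set.
  P2: blocked at fork node Ff ∈ conditioning set.
  P3: blocked at fork node Ff ∈ conditioning set.
  P4: blocked at fork node Ff ∈ conditioning set.
  P5: blocked at fork node Ff ∈ conditioning set.
  P6: blocked at fork node Ff ∈ conditioning set.
{Ff} satisfies the backdoor criterion.

Yes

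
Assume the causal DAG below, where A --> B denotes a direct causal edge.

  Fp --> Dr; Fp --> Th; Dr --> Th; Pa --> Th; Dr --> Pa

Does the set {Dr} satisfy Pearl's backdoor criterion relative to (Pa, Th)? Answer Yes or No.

Yes

Backdoor paths from Pa to Th (paths whose first edge points into Pa):
  P1: Pa <- Dr <- Fp -> Th
  P2: Pa <- Dr -> Th
Condition 1 (no descendant of Pa in the set): holds — descendants of Pa are {Th}; none are in {Dr}.
Condition 2 (every backdoor path blocked by {Dr}):
  P1: blocked at chain node Dr ∈ conditioning set.
  P2: blocked at fork node Dr ∈ conditioning set.
{Dr} satisfies the backdoor criterion.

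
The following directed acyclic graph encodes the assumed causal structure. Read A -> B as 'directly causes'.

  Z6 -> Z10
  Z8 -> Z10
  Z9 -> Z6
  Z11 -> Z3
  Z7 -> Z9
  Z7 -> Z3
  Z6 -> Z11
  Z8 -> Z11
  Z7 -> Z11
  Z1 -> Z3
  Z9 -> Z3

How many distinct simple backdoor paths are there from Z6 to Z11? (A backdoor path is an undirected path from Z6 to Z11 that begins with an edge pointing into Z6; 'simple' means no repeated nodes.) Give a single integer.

A backdoor path from Z6 to Z11 is any simple undirected path whose first edge points into Z6 (i.e. leaves Z6 via a parent).
Parents of Z6: {Z9}.
Enumerating:
  P1: Z6 <- Z9 <- Z7 -> Z11
  P2: Z6 <- Z9 <- Z7 -> Z3 <- Z11
  P3: Z6 <- Z9 -> Z3 <- Z7 -> Z11
  P4: Z6 <- Z9 -> Z3 <- Z11
That exhausts the simple backdoor paths. Count: 4.

4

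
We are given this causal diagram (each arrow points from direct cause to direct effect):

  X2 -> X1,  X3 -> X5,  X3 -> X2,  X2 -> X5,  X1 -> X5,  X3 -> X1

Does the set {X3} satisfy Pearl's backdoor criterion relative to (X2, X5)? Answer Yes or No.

Backdoor paths from X2 to X5 (paths whose first edge points into X2):
  P1: X2 <- X3 -> X1 -> X5
  P2: X2 <- X3 -> X5
Condition 1 (no descendant of X2 in the set): holds — descendants of X2 are {X1, X5}; none are in {X3}.
Condition 2 (every backdoor path blocked by {X3}):
  P1: blocked at fork node X3 ∈ conditioning set.
  P2: blocked at fork node X3 ∈ conditioning set.
{X3} satisfies the backdoor criterion.

Yes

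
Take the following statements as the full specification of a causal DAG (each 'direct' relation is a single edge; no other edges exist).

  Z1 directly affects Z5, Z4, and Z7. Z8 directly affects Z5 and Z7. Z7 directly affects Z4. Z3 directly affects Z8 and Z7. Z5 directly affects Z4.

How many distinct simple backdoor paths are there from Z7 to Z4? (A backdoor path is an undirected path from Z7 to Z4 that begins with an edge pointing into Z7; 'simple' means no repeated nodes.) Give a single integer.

A backdoor path from Z7 to Z4 is any simple undirected path whose first edge points into Z7 (i.e. leaves Z7 via a parent).
Parents of Z7: {Z1, Z3, Z8}.
Enumerating:
  P1: Z7 <- Z3 -> Z8 -> Z5 <- Z1 -> Z4
  P2: Z7 <- Z3 -> Z8 -> Z5 -> Z4
  P3: Z7 <- Z8 -> Z5 <- Z1 -> Z4
  P4: Z7 <- Z8 -> Z5 -> Z4
  P5: Z7 <- Z1 -> Z5 -> Z4
  P6: Z7 <- Z1 -> Z4
That exhausts the simple backdoor paths. Count: 6.

6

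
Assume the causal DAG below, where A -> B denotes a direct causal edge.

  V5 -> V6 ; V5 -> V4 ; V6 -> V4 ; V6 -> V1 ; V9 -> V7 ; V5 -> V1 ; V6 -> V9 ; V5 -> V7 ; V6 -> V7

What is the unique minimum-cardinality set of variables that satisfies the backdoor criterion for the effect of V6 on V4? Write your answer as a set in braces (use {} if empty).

Variables eligible for adjustment (non-descendants of V6, excluding V6 and V4): {V5}.
Backdoor paths from V6 to V4:
  P1: V6 <- V5 -> V4
The empty set is not sufficient: P1 (V6 <- V5 -> V4) has no collider blocking it and no conditioned non-collider, so it is open.
Try {V5}:
  P1: blocked at fork node V5 ∈ conditioning set.
{V5} contains no descendant of V6 and blocks every backdoor path.
{V5} is the unique smallest valid adjustment set.

{V5}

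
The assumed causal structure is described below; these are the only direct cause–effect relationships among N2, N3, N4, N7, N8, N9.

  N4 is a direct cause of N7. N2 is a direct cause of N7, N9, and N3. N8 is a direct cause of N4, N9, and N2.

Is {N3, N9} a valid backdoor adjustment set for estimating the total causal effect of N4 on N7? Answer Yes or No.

No

Backdoor paths from N4 to N7 (paths whose first edge points into N4):
  P1: N4 <- N8 -> N2 -> N7
  P2: N4 <- N8 -> N9 <- N2 -> N7
Condition 1 (no descendant of N4 in the set): holds — descendants of N4 are {N7}; none are in {N3, N9}.
Condition 2 (every backdoor path blocked by {N3, N9}):
  P1: open — no interior node is in the conditioning set.
  P2: open — collider(s) N9 are conditioned on (or have a conditioned descendant) and no non-collider on the path is in the set.
{N3, N9} does not satisfy the backdoor criterion.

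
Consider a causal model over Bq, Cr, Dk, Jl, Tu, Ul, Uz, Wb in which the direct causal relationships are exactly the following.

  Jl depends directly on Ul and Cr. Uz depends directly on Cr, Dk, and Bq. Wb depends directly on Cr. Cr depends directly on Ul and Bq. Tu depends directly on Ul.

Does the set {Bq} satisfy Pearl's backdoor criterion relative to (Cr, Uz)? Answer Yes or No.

Backdoor paths from Cr to Uz (paths whose first edge points into Cr):
  P1: Cr <- Bq -> Uz
Condition 1 (no descendant of Cr in the set): holds — descendants of Cr are {Jl, Uz, Wb}; none are in {Bq}.
Condition 2 (every backdoor path blocked by {Bq}):
  P1: blocked at fork node Bq ∈ conditioning set.
{Bq} satisfies the backdoor criterion.

Yes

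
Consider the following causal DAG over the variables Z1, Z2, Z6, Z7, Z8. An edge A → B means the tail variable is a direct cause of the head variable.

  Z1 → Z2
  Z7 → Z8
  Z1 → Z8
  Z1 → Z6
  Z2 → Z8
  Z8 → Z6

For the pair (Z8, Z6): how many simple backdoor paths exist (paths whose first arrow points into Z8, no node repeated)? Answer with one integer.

2

A backdoor path from Z8 to Z6 is any simple undirected path whose first edge points into Z8 (i.e. leaves Z8 via a parent).
Parents of Z8: {Z1, Z2, Z7}.
Enumerating:
  P1: Z8 <- Z1 -> Z6
  P2: Z8 <- Z2 <- Z1 -> Z6
That exhausts the simple backdoor paths. Count: 2.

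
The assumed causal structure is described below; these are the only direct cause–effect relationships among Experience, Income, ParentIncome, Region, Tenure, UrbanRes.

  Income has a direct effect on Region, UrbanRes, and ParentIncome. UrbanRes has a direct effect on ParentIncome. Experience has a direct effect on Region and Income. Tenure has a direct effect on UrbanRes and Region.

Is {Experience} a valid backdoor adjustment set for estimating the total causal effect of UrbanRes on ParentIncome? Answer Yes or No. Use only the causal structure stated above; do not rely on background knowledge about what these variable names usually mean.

Backdoor paths from UrbanRes to ParentIncome (paths whose first edge points into UrbanRes):
  P1: UrbanRes <- Tenure -> Region <- Experience -> Income -> ParentIncome
  P2: UrbanRes <- Tenure -> Region <- Income -> ParentIncome
  P3: UrbanRes <- Income -> ParentIncome
Condition 1 (no descendant of UrbanRes in the set): holds — descendants of UrbanRes are {ParentIncome}; none are in {Experience}.
Condition 2 (every backdoor path blocked by {Experience}):
  P1: blocked at collider Region (neither it nor any descendant is in the conditioning set).
  P2: blocked at collider Region (neither it nor any descendant is in the conditioning set).
  P3: open — no interior node is in the conditioning set.
{Experience} does not satisfy the backdoor criterion.

No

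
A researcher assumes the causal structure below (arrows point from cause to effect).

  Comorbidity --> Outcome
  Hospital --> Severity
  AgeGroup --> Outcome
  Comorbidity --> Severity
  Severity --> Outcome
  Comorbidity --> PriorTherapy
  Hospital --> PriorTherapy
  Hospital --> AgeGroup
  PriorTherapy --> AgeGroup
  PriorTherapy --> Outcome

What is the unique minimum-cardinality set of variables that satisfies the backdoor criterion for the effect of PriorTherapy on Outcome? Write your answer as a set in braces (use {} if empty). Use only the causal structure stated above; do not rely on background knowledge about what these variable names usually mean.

{Comorbidity, Hospital}

Variables eligible for adjustment (non-descendants of PriorTherapy, excluding PriorTherapy and Outcome): {Comorbidity, Hospital, Severity}.
Backdoor paths from PriorTherapy to Outcome:
  P1: PriorTherapy <- Comorbidity -> Severity <- Hospital -> AgeGroup -> Outcome
  P2: PriorTherapy <- Comorbidity -> Severity -> Outcome
  P3: PriorTherapy <- Comorbidity -> Outcome
  P4: PriorTherapy <- Hospital -> Severity <- Comorbidity -> Outcome
  P5: PriorTherapy <- Hospital -> Severity -> Outcome
  P6: PriorTherapy <- Hospital -> AgeGroup -> Outcome
The empty set is not sufficient: P2 (PriorTherapy <- Comorbidity -> Severity -> Outcome) has no collider blocking it and no conditioned non-collider, so it is open.
Try {Comorbidity, Hospital}:
  P1: blocked at fork node Comorbidity ∈ conditioning set.
  P2: blocked at fork node Comorbidity ∈ conditioning set.
  P3: blocked at fork node Comorbidity ∈ conditioning set.
  P4: blocked at fork node Hospital ∈ conditioning set.
  P5: blocked at fork node Hospital ∈ conditioning set.
  P6: blocked at fork node Hospital ∈ conditioning set.
{Comorbidity, Hospital} contains no descendant of PriorTherapy and blocks every backdoor path.
Every element of {Comorbidity, Hospital} is needed (dropping Comorbidity leaves P2 open; dropping Hospital leaves P5 open), so no proper subset is valid.
Among all size-2 subsets of the eligible variables, only {Comorbidity, Hospital} blocks every backdoor path, so it is the unique smallest valid adjustment set.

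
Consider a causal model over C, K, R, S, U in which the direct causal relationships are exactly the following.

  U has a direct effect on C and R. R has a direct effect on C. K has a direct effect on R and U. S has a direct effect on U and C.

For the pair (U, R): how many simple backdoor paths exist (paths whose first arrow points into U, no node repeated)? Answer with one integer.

2

A backdoor path from U to R is any simple undirected path whose first edge points into U (i.e. leaves U via a parent).
Parents of U: {K, S}.
Enumerating:
  P1: U <- S -> C <- R
  P2: U <- K -> R
That exhausts the simple backdoor paths. Count: 2.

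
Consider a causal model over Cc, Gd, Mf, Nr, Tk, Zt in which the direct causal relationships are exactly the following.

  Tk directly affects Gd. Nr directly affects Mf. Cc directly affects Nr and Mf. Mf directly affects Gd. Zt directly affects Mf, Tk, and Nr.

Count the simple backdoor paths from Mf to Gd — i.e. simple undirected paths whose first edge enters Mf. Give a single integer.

A backdoor path from Mf to Gd is any simple undirected path whose first edge points into Mf (i.e. leaves Mf via a parent).
Parents of Mf: {Cc, Nr, Zt}.
Enumerating:
  P1: Mf <- Cc -> Nr <- Zt -> Tk -> Gd
  P2: Mf <- Zt -> Tk -> Gd
  P3: Mf <- Nr <- Zt -> Tk -> Gd
That exhausts the simple backdoor paths. Count: 3.

3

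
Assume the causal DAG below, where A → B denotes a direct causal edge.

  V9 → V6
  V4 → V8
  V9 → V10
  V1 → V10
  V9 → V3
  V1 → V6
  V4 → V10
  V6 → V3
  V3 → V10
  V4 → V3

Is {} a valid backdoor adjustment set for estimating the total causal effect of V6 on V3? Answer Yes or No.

No

Backdoor paths from V6 to V3 (paths whose first edge points into V6):
  P1: V6 <- V1 -> V10 <- V9 -> V3
  P2: V6 <- V1 -> V10 <- V4 -> V3
  P3: V6 <- V1 -> V10 <- V3
  P4: V6 <- V9 -> V3
  P5: V6 <- V9 -> V10 <- V4 -> V3
  P6: V6 <- V9 -> V10 <- V3
Condition 1 (no descendant of V6 in the set): holds — descendants of V6 are {V10, V3}; none are in {}.
Condition 2 (every backdoor path blocked by {}):
  P1: blocked at collider V10 (neither it nor any descendant is in the conditioning set).
  P2: blocked at collider V10 (neither it nor any descendant is in the conditioning set).
  P3: blocked at collider V10 (neither it nor any descendant is in the conditioning set).
  P4: open — no interior node is in the conditioning set.
  P5: blocked at collider V10 (neither it nor any descendant is in the conditioning set).
  P6: blocked at collider V10 (neither it nor any descendant is in the conditioning set).
{} does not satisfy the backdoor criterion.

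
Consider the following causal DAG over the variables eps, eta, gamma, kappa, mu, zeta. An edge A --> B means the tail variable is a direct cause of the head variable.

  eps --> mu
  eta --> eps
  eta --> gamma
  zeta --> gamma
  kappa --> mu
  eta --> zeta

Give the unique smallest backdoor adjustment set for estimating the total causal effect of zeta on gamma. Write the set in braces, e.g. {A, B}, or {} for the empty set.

Variables eligible for adjustment (non-descendants of zeta, excluding zeta and gamma): {eps, eta, kappa, mu}.
Backdoor paths from zeta to gamma:
  P1: zeta <- eta -> gamma
The empty set is not sufficient: P1 (zeta <- eta -> gamma) has no collider blocking it and no conditioned non-collider, so it is open.
Try {eta}:
  P1: blocked at fork node eta ∈ conditioning set.
{eta} contains no descendant of zeta and blocks every backdoor path.
No other singleton works — e.g. {eps} leaves P1 open — so {eta} is the unique smallest valid adjustment set.

{eta}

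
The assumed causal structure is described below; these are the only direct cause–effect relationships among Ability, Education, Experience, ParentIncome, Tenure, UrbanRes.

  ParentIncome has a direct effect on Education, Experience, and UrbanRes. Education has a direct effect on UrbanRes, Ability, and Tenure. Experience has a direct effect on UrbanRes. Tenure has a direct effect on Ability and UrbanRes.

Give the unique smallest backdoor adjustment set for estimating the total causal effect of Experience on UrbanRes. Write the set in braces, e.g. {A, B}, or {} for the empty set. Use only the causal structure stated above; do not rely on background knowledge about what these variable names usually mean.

{ParentIncome}

Variables eligible for adjustment (non-descendants of Experience, excluding Experience and UrbanRes): {Ability, Education, ParentIncome, Tenure}.
Backdoor paths from Experience to UrbanRes:
  P1: Experience <- ParentIncome -> Education -> Tenure -> UrbanRes
  P2: Experience <- ParentIncome -> Education -> Ability <- Tenure -> UrbanRes
  P3: Experience <- ParentIncome -> Education -> UrbanRes
  P4: Experience <- ParentIncome -> UrbanRes
The empty set is not sufficient: P1 (Experience <- ParentIncome -> Education -> Tenure -> UrbanRes) has no collider blocking it and no conditioned non-collider, so it is open.
Try {ParentIncome}:
  P1: blocked at fork node ParentIncome ∈ conditioning set.
  P2: blocked at fork node ParentIncome ∈ conditioning set.
  P3: blocked at fork node ParentIncome ∈ conditioning set.
  P4: blocked at fork node ParentIncome ∈ conditioning set.
{ParentIncome} contains no descendant of Experience and blocks every backdoor path.
No other singleton works — e.g. {Education} leaves P4 open — so {ParentIncome} is the unique smallest valid adjustment set.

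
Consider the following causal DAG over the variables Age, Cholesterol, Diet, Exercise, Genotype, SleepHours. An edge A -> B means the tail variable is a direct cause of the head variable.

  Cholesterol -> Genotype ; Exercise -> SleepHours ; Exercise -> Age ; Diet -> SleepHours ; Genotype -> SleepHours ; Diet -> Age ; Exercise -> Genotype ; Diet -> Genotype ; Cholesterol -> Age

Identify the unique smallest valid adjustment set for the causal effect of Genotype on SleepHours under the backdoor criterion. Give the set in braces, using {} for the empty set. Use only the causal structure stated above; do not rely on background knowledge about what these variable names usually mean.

Variables eligible for adjustment (non-descendants of Genotype, excluding Genotype and SleepHours): {Age, Cholesterol, Diet, Exercise}.
Backdoor paths from Genotype to SleepHours:
  P1: Genotype <- Cholesterol -> Age <- Exercise -> SleepHours
  P2: Genotype <- Cholesterol -> Age <- Diet -> SleepHours
  P3: Genotype <- Exercise -> Age <- Diet -> SleepHours
  P4: Genotype <- Exercise -> SleepHours
  P5: Genotype <- Diet -> Age <- Exercise -> SleepHours
  P6: Genotype <- Diet -> SleepHours
The empty set is not sufficient: P4 (Genotype <- Exercise -> SleepHours) has no collider blocking it and no conditioned non-collider, so it is open.
Try {Diet, Exercise}:
  P1: blocked at collider Age (neither it nor any descendant is in the conditioning set).
  P2: blocked at collider Age (neither it nor any descendant is in the conditioning set).
  P3: blocked at fork node Exercise ∈ conditioning set.
  P4: blocked at fork node Exercise ∈ conditioning set.
  P5: blocked at fork node Diet ∈ conditioning set.
  P6: blocked at fork node Diet ∈ conditioning set.
{Diet, Exercise} contains no descendant of Genotype and blocks every backdoor path.
Every element of {Diet, Exercise} is needed (dropping Diet leaves P6 open; dropping Exercise leaves P4 open), so no proper subset is valid.
Among all size-2 subsets of the eligible variables, only {Diet, Exercise} blocks every backdoor path, so it is the unique smallest valid adjustment set.

{Diet, Exercise}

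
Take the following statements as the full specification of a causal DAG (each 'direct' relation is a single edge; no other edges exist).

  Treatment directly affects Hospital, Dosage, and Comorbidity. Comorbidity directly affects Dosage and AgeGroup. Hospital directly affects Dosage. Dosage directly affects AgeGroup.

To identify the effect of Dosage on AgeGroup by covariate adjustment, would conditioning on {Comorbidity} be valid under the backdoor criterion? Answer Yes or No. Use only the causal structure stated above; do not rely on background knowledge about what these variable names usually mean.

Yes

Backdoor paths from Dosage to AgeGroup (paths whose first edge points into Dosage):
  P1: Dosage <- Treatment -> Comorbidity -> AgeGroup
  P2: Dosage <- Comorbidity -> AgeGroup
  P3: Dosage <- Hospital <- Treatment -> Comorbidity -> AgeGroup
Condition 1 (no descendant of Dosage in the set): holds — descendants of Dosage are {AgeGroup}; none are in {Comorbidity}.
Condition 2 (every backdoor path blocked by {Comorbidity}):
  P1: blocked at chain node Comorbidity ∈ conditioning set.
  P2: blocked at fork node Comorbidity ∈ conditioning set.
  P3: blocked at chain node Comorbidity ∈ conditioning set.
{Comorbidity} satisfies the backdoor criterion.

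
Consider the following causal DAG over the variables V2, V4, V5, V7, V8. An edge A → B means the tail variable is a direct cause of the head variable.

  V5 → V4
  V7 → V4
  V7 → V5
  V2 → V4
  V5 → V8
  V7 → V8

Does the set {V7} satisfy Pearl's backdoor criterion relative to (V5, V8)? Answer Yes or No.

Yes

Backdoor paths from V5 to V8 (paths whose first edge points into V5):
  P1: V5 <- V7 -> V8
Condition 1 (no descendant of V5 in the set): holds — descendants of V5 are {V4, V8}; none are in {V7}.
Condition 2 (every backdoor path blocked by {V7}):
  P1: blocked at fork node V7 ∈ conditioning set.
{V7} satisfies the backdoor criterion.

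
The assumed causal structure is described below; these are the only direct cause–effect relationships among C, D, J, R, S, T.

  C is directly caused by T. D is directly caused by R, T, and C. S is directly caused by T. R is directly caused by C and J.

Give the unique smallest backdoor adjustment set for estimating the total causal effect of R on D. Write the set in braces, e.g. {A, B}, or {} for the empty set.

Variables eligible for adjustment (non-descendants of R, excluding R and D): {C, J, S, T}.
Backdoor paths from R to D:
  P1: R <- C <- T -> D
  P2: R <- C -> D
The empty set is not sufficient: P1 (R <- C <- T -> D) has no collider blocking it and no conditioned non-collider, so it is open.
Try {C}:
  P1: blocked at chain node C ∈ conditioning set.
  P2: blocked at fork node C ∈ conditioning set.
{C} contains no descendant of R and blocks every backdoor path.
No other singleton works — e.g. {J} leaves P1 open — so {C} is the unique smallest valid adjustment set.

{C}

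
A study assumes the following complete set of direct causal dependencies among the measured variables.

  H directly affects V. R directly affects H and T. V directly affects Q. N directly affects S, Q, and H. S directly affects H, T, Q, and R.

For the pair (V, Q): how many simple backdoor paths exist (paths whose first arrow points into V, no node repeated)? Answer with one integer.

8

A backdoor path from V to Q is any simple undirected path whose first edge points into V (i.e. leaves V via a parent).
Parents of V: {H}.
Enumerating:
  P1: V <- H <- N -> S -> Q
  P2: V <- H <- N -> Q
  P3: V <- H <- S <- N -> Q
  P4: V <- H <- S -> Q
  P5: V <- H <- R <- S <- N -> Q
  P6: V <- H <- R <- S -> Q
  P7: V <- H <- R -> T <- S <- N -> Q
  P8: V <- H <- R -> T <- S -> Q
That exhausts the simple backdoor paths. Count: 8.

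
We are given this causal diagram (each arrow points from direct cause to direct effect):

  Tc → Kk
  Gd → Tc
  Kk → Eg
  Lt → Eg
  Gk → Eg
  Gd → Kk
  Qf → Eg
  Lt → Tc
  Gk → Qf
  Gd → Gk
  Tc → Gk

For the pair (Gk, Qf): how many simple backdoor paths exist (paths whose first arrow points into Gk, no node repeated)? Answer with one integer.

A backdoor path from Gk to Qf is any simple undirected path whose first edge points into Gk (i.e. leaves Gk via a parent).
Parents of Gk: {Gd, Tc}.
Enumerating:
  P1: Gk <- Gd -> Tc <- Lt -> Eg <- Qf
  P2: Gk <- Gd -> Tc -> Kk -> Eg <- Qf
  P3: Gk <- Gd -> Kk <- Tc <- Lt -> Eg <- Qf
  P4: Gk <- Gd -> Kk -> Eg <- Qf
  P5: Gk <- Tc <- Gd -> Kk -> Eg <- Qf
  P6: Gk <- Tc <- Lt -> Eg <- Qf
  P7: Gk <- Tc -> Kk -> Eg <- Qf
That exhausts the simple backdoor paths. Count: 7.

7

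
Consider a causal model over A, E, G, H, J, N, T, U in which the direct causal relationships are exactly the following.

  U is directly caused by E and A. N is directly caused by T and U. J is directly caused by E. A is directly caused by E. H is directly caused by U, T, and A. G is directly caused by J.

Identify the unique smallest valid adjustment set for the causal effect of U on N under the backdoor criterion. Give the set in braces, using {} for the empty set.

{}

Variables eligible for adjustment (non-descendants of U, excluding U and N): {A, E, G, J, T}.
Backdoor paths from U to N:
  P1: U <- E -> A -> H <- T -> N
  P2: U <- A -> H <- T -> N
Each backdoor path contains an unconditioned collider, so every path is already blocked with the empty conditioning set:
  P1: blocked at collider H (neither it nor any descendant is in the conditioning set).
  P2: blocked at collider H (neither it nor any descendant is in the conditioning set).
The empty set is therefore the unique smallest valid set.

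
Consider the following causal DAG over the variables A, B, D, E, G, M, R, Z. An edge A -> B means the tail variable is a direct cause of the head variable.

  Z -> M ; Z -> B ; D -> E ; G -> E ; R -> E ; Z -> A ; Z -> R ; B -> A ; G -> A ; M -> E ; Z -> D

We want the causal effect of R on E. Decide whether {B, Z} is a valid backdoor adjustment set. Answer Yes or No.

Yes

Backdoor paths from R to E (paths whose first edge points into R):
  P1: R <- Z -> D -> E
  P2: R <- Z -> M -> E
  P3: R <- Z -> B -> A <- G -> E
  P4: R <- Z -> A <- G -> E
Condition 1 (no descendant of R in the set): holds — descendants of R are {E}; none are in {B, Z}.
Condition 2 (every backdoor path blocked by {B, Z}):
  P1: blocked at fork node Z ∈ conditioning set.
  P2: blocked at fork node Z ∈ conditioning set.
  P3: blocked at fork node Z ∈ conditioning set.
  P4: blocked at fork node Z ∈ conditioning set.
{B, Z} satisfies the backdoor criterion.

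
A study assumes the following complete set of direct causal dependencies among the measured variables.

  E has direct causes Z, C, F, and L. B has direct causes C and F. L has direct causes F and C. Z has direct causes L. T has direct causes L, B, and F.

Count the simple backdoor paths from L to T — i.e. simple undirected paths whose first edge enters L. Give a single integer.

7

A backdoor path from L to T is any simple undirected path whose first edge points into L (i.e. leaves L via a parent).
Parents of L: {C, F}.
Enumerating:
  P1: L <- F -> B -> T
  P2: L <- F -> E <- C -> B -> T
  P3: L <- F -> T
  P4: L <- C -> B <- F -> T
  P5: L <- C -> B -> T
  P6: L <- C -> E <- F -> B -> T
  P7: L <- C -> E <- F -> T
That exhausts the simple backdoor paths. Count: 7.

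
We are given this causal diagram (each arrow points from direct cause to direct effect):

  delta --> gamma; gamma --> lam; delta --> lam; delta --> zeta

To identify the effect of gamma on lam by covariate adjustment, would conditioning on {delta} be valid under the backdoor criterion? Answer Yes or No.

Yes

Backdoor paths from gamma to lam (paths whose first edge points into gamma):
  P1: gamma <- delta -> lam
Condition 1 (no descendant of gamma in the set): holds — descendants of gamma are {lam}; none are in {delta}.
Condition 2 (every backdoor path blocked by {delta}):
  P1: blocked at fork node delta ∈ conditioning set.
{delta} satisfies the backdoor criterion.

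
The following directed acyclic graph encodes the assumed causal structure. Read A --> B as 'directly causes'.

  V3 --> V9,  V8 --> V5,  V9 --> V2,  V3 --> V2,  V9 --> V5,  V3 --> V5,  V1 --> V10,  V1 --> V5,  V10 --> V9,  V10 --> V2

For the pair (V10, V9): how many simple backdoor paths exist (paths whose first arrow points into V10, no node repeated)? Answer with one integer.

3

A backdoor path from V10 to V9 is any simple undirected path whose first edge points into V10 (i.e. leaves V10 via a parent).
Parents of V10: {V1}.
Enumerating:
  P1: V10 <- V1 -> V5 <- V3 -> V9
  P2: V10 <- V1 -> V5 <- V3 -> V2 <- V9
  P3: V10 <- V1 -> V5 <- V9
That exhausts the simple backdoor paths. Count: 3.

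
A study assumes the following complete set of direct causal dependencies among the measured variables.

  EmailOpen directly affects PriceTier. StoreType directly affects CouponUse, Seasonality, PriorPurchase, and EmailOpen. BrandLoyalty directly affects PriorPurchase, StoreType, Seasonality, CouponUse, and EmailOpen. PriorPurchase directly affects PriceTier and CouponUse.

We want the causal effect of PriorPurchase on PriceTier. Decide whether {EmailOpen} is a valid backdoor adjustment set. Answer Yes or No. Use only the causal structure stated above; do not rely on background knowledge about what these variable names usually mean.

Backdoor paths from PriorPurchase to PriceTier (paths whose first edge points into PriorPurchase):
  P1: PriorPurchase <- BrandLoyalty -> StoreType -> EmailOpen -> PriceTier
  P2: PriorPurchase <- BrandLoyalty -> EmailOpen -> PriceTier
  P3: PriorPurchase <- BrandLoyalty -> Seasonality <- StoreType -> EmailOpen -> PriceTier
  P4: PriorPurchase <- BrandLoyalty -> CouponUse <- StoreType -> EmailOpen -> PriceTier
  P5: PriorPurchase <- StoreType <- BrandLoyalty -> EmailOpen -> PriceTier
  P6: PriorPurchase <- StoreType -> EmailOpen -> PriceTier
  P7: PriorPurchase <- StoreType -> Seasonality <- BrandLoyalty -> EmailOpen -> PriceTier
  P8: PriorPurchase <- StoreType -> CouponUse <- BrandLoyalty -> EmailOpen -> PriceTier
Condition 1 (no descendant of PriorPurchase in the set): holds — descendants of PriorPurchase are {CouponUse, PriceTier}; none are in {EmailOpen}.
Condition 2 (every backdoor path blocked by {EmailOpen}):
  P1: blocked at chain node EmailOpen ∈ conditioning set.
  P2: blocked at chain node EmailOpen ∈ conditioning set.
  P3: blocked at collider Seasonality (neither it nor any descendant is in the conditioning set).
  P4: blocked at collider CouponUse (neither it nor any descendant is in the conditioning set).
  P5: blocked at chain node EmailOpen ∈ conditioning set.
  P6: blocked at chain node EmailOpen ∈ conditioning set.
  P7: blocked at collider Seasonality (neither it nor any descendant is in the conditioning set).
  P8: blocked at collider CouponUse (neither it nor any descendant is in the conditioning set).
{EmailOpen} satisfies the backdoor criterion.

Yes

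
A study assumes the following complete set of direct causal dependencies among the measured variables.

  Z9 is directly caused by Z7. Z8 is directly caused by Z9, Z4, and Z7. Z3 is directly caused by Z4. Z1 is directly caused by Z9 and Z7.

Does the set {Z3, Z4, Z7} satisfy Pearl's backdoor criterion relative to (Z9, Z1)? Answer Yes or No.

Backdoor paths from Z9 to Z1 (paths whose first edge points into Z9):
  P1: Z9 <- Z7 -> Z1
Condition 1 (no descendant of Z9 in the set): holds — descendants of Z9 are {Z1, Z8}; none are in {Z3, Z4, Z7}.
Condition 2 (every backdoor path blocked by {Z3, Z4, Z7}):
  P1: blocked at fork node Z7 ∈ conditioning set.
{Z3, Z4, Z7} satisfies the backdoor criterion.

Yes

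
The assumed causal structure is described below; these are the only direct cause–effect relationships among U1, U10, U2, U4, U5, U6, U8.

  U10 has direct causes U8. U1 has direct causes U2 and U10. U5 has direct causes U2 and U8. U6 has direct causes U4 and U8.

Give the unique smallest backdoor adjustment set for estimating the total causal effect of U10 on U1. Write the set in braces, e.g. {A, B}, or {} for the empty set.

Variables eligible for adjustment (non-descendants of U10, excluding U10 and U1): {U2, U4, U5, U6, U8}.
Backdoor paths from U10 to U1:
  P1: U10 <- U8 -> U5 <- U2 -> U1
Each backdoor path contains an unconditioned collider, so every path is already blocked with the empty conditioning set:
  P1: blocked at collider U5 (neither it nor any descendant is in the conditioning set).
The empty set is therefore the unique smallest valid set.

{}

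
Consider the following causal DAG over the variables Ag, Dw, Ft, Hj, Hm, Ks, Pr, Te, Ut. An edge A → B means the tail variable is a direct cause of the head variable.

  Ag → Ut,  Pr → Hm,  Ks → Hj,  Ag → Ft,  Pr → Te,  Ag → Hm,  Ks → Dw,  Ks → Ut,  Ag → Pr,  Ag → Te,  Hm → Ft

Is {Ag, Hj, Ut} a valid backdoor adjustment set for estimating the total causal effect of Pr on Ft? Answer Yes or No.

Yes

Backdoor paths from Pr to Ft (paths whose first edge points into Pr):
  P1: Pr <- Ag -> Hm -> Ft
  P2: Pr <- Ag -> Ft
Condition 1 (no descendant of Pr in the set): holds — descendants of Pr are {Ft, Hm, Te}; none are in {Ag, Hj, Ut}.
Condition 2 (every backdoor path blocked by {Ag, Hj, Ut}):
  P1: blocked at fork node Ag ∈ conditioning set.
  P2: blocked at fork node Ag ∈ conditioning set.
{Ag, Hj, Ut} satisfies the backdoor criterion.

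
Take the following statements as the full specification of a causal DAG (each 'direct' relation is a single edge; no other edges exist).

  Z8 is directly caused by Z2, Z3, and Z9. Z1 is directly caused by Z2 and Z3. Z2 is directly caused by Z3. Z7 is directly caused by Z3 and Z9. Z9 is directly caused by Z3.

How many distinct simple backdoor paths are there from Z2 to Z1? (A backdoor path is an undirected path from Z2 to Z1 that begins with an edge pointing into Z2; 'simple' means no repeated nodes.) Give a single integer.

1

A backdoor path from Z2 to Z1 is any simple undirected path whose first edge points into Z2 (i.e. leaves Z2 via a parent).
Parents of Z2: {Z3}.
Enumerating:
  P1: Z2 <- Z3 -> Z1
That exhausts the simple backdoor paths. Count: 1.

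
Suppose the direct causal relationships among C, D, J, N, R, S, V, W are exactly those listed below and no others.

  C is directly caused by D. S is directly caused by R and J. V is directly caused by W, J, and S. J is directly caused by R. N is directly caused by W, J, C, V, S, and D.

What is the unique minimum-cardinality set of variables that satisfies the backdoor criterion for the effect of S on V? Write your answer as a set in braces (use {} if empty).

{J}

Variables eligible for adjustment (non-descendants of S, excluding S and V): {C, D, J, R, W}.
Backdoor paths from S to V:
  P1: S <- R -> J -> V
  P2: S <- R -> J -> N <- W -> V
  P3: S <- R -> J -> N <- V
  P4: S <- J -> V
  P5: S <- J -> N <- W -> V
  P6: S <- J -> N <- V
The empty set is not sufficient: P1 (S <- R -> J -> V) has no collider blocking it and no conditioned non-collider, so it is open.
Try {J}:
  P1: blocked at chain node J ∈ conditioning set.
  P2: blocked at chain node J ∈ conditioning set.
  P3: blocked at chain node J ∈ conditioning set.
  P4: blocked at fork node J ∈ conditioning set.
  P5: blocked at fork node J ∈ conditioning set.
  P6: blocked at fork node J ∈ conditioning set.
{J} contains no descendant of S and blocks every backdoor path.
No other singleton works — e.g. {R} leaves P4 open — so {J} is the unique smallest valid adjustment set.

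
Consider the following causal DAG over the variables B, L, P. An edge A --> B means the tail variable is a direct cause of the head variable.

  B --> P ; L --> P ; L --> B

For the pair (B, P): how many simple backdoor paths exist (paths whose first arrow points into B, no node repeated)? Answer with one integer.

A backdoor path from B to P is any simple undirected path whose first edge points into B (i.e. leaves B via a parent).
Parents of B: {L}.
Enumerating:
  P1: B <- L -> P
That exhausts the simple backdoor paths. Count: 1.

1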